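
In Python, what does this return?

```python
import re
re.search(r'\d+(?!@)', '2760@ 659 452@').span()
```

(0, 3)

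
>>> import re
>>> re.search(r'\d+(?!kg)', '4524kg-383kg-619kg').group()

A negative assertion filters positions out without eating any characters.
`re.search` tries every starting position until one works.
The match spans [0:3] → '452'.

'452'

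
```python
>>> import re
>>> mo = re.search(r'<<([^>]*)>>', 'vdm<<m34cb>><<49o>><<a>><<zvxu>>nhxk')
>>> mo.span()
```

(3, 12)

`re.search` tries every starting position until one works.
The match spans [3:12] → '<<m34cb>>'.
Captured: group 1 = 'm34cb'.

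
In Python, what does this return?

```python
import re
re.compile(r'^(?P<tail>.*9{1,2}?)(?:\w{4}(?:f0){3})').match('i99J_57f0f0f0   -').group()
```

'i99J_57f0f0f0'

Pattern: anchored at the start of the string; then zero or more of any character, then 1 to 2 of the literal '9' (lazy) (captured as 'tail'); then exactly 4 of a word character, then the literal 'f0' repeated 3 times (non-capturing group).
With `match`, the pattern is implicitly anchored at the beginning.
The match spans [0:13] → 'i99J_57f0f0f0'.
Captured: group 1 = 'i99'.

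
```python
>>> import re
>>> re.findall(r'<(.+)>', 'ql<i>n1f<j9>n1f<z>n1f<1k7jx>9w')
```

Walking the string: at [2:28] match '<i>n1f<j9>n1f<z>n1f<1k7jx>', group 1 = 'i>n1f<j9>n1f<z>n1f<1k7jx'.
`findall` collects group 1 from the one match (1 total).

['i>n1f<j9>n1f<z>n1f<1k7jx']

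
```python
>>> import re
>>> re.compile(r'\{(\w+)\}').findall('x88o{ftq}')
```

['ftq']

Matches: at [4:9] match '{ftq}', group 1 = 'ftq'.
Because there's exactly one group, `findall` drops the full match and keeps group 1 from the one hit.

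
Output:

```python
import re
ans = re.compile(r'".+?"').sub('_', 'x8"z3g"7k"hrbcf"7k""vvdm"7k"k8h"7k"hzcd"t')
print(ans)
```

The `?` after the quantifier makes it lazy — it takes as little as possible before letting the rest of the pattern try.
`sub` substitutes '_' at each match site.

x8_7k_7k_7k_7k_t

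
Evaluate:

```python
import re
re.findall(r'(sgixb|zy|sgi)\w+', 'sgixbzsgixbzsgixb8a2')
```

['sgixb']

`|` is ordered: at each position the engine commits to the first alternative that works.
Matches: at [0:20] match 'sgixbzsgixbzsgixb8a2', group 1 = 'sgixb'.
Because there's exactly one group, `findall` drops the full match and keeps group 1 from the one hit.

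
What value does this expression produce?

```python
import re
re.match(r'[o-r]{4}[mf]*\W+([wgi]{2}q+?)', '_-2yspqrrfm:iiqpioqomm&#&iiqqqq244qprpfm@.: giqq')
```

Pattern: exactly 4 of a character in [o-r], then zero or more of one of [mf], then one or more of a non-word character; then exactly 2 of one of [wgi], then one or more of the literal 'q' (lazy) (captured).
`match` is anchored at position 0; if the pattern doesn't fit there, it returns None.
Here the string doesn't start with a match, so the call returns None.

None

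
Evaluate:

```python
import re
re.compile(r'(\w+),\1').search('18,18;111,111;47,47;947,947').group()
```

'18,18'

`\1` has to match the exact text group 1 already captured.
`search` walks the string left to right and returns the first match it finds.
The match spans [0:5] → '18,18'.
Captured: group 1 = '18'.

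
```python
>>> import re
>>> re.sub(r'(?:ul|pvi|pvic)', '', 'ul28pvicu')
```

Branches in `(...|...)` are attempted left-to-right; the first branch that allows the whole pattern to succeed is taken.
Matches: at [0:2] → 'ul'; at [4:7] → 'pvi'.
`sub` substitutes '' at each match site.

'28cu'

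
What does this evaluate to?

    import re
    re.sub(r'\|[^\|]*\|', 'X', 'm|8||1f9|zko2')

'mXXzko2'

Every occurrence is swapped for 'X'.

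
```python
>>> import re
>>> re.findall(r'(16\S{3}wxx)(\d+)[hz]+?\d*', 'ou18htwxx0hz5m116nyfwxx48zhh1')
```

[('16nyfwxx', '48')]

The pattern matches the literal '16', then exactly 3 of a non-whitespace character, then the literal 'wxx' (captured); then one or more of a digit (captured); then one or more of one of [hz] (lazy); then zero or more of a digit.
Walking the string: at [15:26] match '16nyfwxx48z', groups = ('16nyfwxx', '48').
Multiple groups make `findall` return tuples — one 2-tuple for the one match.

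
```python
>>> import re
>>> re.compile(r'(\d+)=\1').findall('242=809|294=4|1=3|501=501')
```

The backreference `\1` re-matches whatever the first group consumed, character for character.
Matches: at [10:13] match '4=4', group 1 = '4'; at [18:25] match '501=501', group 1 = '501'.
Because there's exactly one group, `findall` drops the full match and keeps group 1 from each hit.

['4', '501']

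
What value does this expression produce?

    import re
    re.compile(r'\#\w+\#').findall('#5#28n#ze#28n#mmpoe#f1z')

Matches: at [0:3] → '#5#'; at [6:10] → '#ze#'; at [13:20] → '#mmpoe#'.
Since nothing is captured, `findall` lists the 3 matched substrings directly.

['#5#', '#ze#', '#mmpoe#']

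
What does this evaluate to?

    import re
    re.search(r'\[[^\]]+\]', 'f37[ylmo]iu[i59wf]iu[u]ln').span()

The match spans [3:9] → '[ylmo]'.

(3, 9)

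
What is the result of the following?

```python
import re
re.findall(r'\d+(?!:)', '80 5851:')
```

['80', '585']

A negative assertion filters positions out without eating any characters.
Walking the string: at [0:2] → '80'; at [3:6] → '585'.
Since nothing is captured, `findall` lists the 2 matched substrings directly.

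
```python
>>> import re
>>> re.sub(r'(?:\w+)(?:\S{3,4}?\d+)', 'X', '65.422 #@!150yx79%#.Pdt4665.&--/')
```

'X #@!X%#.X.&--/'

This matches one or more of a word character (non-capturing group); then 3 to 4 of a non-whitespace character (lazy), then one or more of a digit (non-capturing group).
Matches: at [0:6] → '65.422'; at [10:17] → '150yx79'; at [20:27] → 'Pdt4665'.
Each match is replaced by 'X'.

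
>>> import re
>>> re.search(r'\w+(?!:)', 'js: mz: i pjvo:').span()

(0, 1)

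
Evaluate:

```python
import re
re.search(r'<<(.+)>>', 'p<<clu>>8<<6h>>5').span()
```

(1, 15)

`search` walks the string left to right and returns the first match it finds.
The match spans [1:15] → '<<clu>>8<<6h>>'.
Captured: group 1 = 'clu>>8<<6h'.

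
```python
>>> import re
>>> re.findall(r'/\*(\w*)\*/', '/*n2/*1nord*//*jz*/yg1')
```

['1nord', 'jz']

Matches: at [4:13] match '/*1nord*/', group 1 = '1nord'; at [13:19] match '/*jz*/', group 1 = 'jz'.
`findall` collects group 1 from each match (2 total).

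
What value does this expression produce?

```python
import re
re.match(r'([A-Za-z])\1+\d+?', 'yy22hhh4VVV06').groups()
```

('y',)

`\1` has to match the exact text group 1 already captured.
With `match`, the pattern is implicitly anchored at the beginning.
The match spans [0:3] → 'yy2'.
Captured: group 1 = 'y'.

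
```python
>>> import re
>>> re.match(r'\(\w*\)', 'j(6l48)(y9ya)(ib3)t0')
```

None

`re.match` won't scan ahead — the pattern has to work from the very first character.
Here position 0 doesn't satisfy it, so the call returns None.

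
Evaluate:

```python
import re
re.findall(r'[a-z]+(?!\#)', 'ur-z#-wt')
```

`(?!…)`/`(?<!…)` only lets a position through if the neighbouring text does NOT match; no characters are consumed.
Matches: at [0:2] → 'ur'; at [6:8] → 'wt'.
Since nothing is captured, `findall` lists the 2 matched substrings directly.

['ur', 'wt']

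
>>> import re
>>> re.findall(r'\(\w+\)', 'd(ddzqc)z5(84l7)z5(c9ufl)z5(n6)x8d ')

`findall` yields the raw match text (4 of them) because the pattern has no groups.

['(ddzqc)', '(84l7)', '(c9ufl)', '(n6)']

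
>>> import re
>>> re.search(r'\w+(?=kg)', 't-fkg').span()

(2, 3)

The lookaround is zero-width — it requires the adjacent text to match without consuming it, so the asserted text isn't part of the match.
The match spans [2:3] → 'f'.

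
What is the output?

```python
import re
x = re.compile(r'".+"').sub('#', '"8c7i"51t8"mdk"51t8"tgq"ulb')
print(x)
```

`sub` substitutes '#' at each match site.

#ulb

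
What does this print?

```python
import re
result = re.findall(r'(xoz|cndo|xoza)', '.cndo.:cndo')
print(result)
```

Scanning left to right: at [1:5] match 'cndo', group 1 = 'cndo'; at [7:11] match 'cndo', group 1 = 'cndo'.
One capturing group, so `findall` returns just the captured substring from each match — 2 in all.

['cndo', 'cndo']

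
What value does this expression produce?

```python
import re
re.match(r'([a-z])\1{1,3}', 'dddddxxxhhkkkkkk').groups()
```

('d',)

A backreference is literal: `\1` must see the identical characters the first group matched.
`re.match` won't scan ahead — the pattern has to work from the very first character.
The match spans [0:4] → 'dddd'.
Captured: group 1 = 'd'.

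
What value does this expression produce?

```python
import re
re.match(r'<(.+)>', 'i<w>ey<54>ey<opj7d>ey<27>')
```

`re.match` only tries the pattern at the start of the string.
Here the pattern fails at index 0, so the call returns None.

None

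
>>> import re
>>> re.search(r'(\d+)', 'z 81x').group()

'81'

The pattern matches one or more of a digit (captured).
The match spans [2:4] → '81'.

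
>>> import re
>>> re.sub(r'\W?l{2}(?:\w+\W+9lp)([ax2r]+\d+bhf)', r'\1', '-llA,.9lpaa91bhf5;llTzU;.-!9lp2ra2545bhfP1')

The pattern matches optionally a non-word character, then exactly 2 of a literal 'l'; then one or more of a word character, then one or more of a non-word character, then the literal '9lp' (non-capturing group); then one or more of one of [ax2r], then one or more of a digit, then the literal 'bhf' (captured).
Matches: at [0:16] → '-llA,.9lpaa91bhf'; at [17:40] → ';llTzU;.-!9lp2ra2545bhf'.
The replacement refers to a captured group, so each match is rewritten using its own captured text.

'aa91bhf52ra2545bhfP1'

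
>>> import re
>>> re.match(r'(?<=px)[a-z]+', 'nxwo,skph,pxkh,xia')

None

`re.match` won't scan ahead — the pattern has to work from the very first character.
Here the pattern fails at index 0, so the call returns None.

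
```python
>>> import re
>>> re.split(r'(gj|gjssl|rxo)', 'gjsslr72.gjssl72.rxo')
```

Alternation tries branches left to right and keeps the first one that lets the overall match succeed at that position.
The group in the pattern means `split` returns the separators' captures alongside the pieces.

['', 'gj', 'sslr72.', 'gj', 'ssl72.', 'rxo', '']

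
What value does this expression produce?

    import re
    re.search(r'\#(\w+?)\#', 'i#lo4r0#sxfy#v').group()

'#lo4r0#'

`re.search` scans for the first position where the pattern succeeds.
The match spans [1:8] → '#lo4r0#'.
Captured: group 1 = 'lo4r0'.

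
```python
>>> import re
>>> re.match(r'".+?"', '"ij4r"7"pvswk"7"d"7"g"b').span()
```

(0, 6)

`re.match` only tries the pattern at the start of the string.
The match spans [0:6] → '"ij4r"'.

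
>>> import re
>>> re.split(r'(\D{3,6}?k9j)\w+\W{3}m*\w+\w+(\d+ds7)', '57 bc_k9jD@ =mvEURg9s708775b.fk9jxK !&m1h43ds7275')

['57 bc_k9jD@ =mvEURg9s708775', 'b.fk9j', '3ds7', '275']

With a capturing group present, the delimiter's captured portion is kept in the result list.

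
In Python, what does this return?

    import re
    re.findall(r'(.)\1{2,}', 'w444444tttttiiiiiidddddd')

['4', 't', 'i', 'd']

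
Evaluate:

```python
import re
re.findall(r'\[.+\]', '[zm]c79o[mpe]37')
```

['[zm]c79o[mpe]']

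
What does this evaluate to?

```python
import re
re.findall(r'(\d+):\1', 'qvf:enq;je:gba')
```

A backreference is literal: `\1` must see the identical characters the first group matched.
Because there's exactly one group, `findall` drops the full match and keeps group 1 from each hit.
Nothing in the string satisfies the pattern, so the list is empty.

[]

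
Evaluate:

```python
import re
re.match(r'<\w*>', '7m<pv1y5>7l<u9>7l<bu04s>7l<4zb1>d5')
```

None

`match` is anchored at position 0; if the pattern doesn't fit there, it returns None.
Here position 0 doesn't satisfy it, so the call returns None.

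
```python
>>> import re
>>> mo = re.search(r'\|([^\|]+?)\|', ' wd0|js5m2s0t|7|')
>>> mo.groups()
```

`re.search` tries every starting position until one works.
The match spans [4:14] → '|js5m2s0t|'.
Captured: group 1 = 'js5m2s0t'.

('js5m2s0t',)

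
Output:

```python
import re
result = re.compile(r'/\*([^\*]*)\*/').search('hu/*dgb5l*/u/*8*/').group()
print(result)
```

/*dgb5l*/

The match spans [2:11] → '/*dgb5l*/'.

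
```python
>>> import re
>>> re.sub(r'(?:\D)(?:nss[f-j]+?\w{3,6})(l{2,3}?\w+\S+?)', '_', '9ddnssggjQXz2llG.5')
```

Lazy quantifiers expand one character at a time until the remainder of the pattern can match.
`sub` substitutes '_' at each match site.

'9d_5'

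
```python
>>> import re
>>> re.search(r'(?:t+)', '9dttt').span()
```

(2, 5)

This matches one or more of a literal 't' (non-capturing group).
The match spans [2:5] → 'ttt'.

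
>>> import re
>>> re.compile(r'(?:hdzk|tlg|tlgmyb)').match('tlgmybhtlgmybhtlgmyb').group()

'tlg'

`match` is anchored at position 0; if the pattern doesn't fit there, it returns None.
The match spans [0:3] → 'tlg'.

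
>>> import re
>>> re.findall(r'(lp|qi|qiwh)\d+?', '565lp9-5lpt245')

`findall` collects group 1 from the one match (1 total).

['lp']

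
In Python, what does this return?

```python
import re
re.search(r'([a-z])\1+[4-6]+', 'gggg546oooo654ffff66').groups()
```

The match spans [0:7] → 'gggg546'.
Captured: group 1 = 'g'.

('g',)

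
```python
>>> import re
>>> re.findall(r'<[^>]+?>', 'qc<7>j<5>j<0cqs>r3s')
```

['<7>', '<5>', '<0cqs>']

Matches: at [2:5] → '<7>'; at [6:9] → '<5>'; at [10:16] → '<0cqs>'.
No capturing groups, so `findall` returns the 3 full match strings.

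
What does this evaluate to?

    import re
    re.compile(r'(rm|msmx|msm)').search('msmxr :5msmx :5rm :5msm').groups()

('msmx',)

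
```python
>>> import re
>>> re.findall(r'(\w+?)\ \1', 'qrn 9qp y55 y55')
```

The backreference `\1` re-matches whatever the first group consumed, character for character.
Matches: at [8:15] match 'y55 y55', group 1 = 'y55'.
One capturing group, so `findall` returns just the captured substring from the one match — 1 in all.

['y55']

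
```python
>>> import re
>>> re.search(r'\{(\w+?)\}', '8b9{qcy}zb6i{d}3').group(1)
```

'qcy'

`search` walks the string left to right and returns the first match it finds.
The match spans [3:8] → '{qcy}'.
Captured: group 1 = 'qcy'.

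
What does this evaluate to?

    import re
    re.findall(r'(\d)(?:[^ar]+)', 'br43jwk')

['4']

This matches a digit (captured); then one or more of any character except [ar] (non-capturing group).
With a single group, `findall` returns only what that group captured — 1 item.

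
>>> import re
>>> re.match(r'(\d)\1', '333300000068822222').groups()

The match spans [0:2] → '33'.
Captured: group 1 = '3'.

('3',)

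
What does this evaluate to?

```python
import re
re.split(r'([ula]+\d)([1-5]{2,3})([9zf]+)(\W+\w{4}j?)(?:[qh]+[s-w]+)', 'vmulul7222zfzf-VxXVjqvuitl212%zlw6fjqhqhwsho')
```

['vm', 'ulul7', '222', 'zfzf', '-VxXVj', 'itl212%zlw6fjqhqhwsho']

This matches one or more of one of [ula], then a digit (captured); then 2 to 3 of a character in [1-5] (captured); then one or more of one of [9zf] (captured); then one or more of a non-word character, then exactly 4 of a word character, then optionally a literal 'j' (captured); then one or more of one of [qh], then one or more of a character in [s-w] (non-capturing group).
`re.split` interleaves the captured-group text with the surrounding fragments.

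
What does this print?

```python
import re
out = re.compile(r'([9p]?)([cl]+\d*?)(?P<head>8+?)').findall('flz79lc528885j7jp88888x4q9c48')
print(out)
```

[('9', 'lc52', '8'), ('9', 'c4', '8')]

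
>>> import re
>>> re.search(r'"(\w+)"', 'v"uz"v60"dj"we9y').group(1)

The match spans [1:5] → '"uz"'.
Captured: group 1 = 'uz'.

'uz'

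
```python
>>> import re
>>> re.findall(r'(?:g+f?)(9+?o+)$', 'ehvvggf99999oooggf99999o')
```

Pattern: one or more of a literal 'g', then optionally the literal 'f' (non-capturing group); then one or more of the literal '9' (lazy), then one or more of the literal 'o' (captured); then anchored at the end.
Scanning left to right: at [15:24] match 'ggf99999o', group 1 = '99999o'.
Because there's exactly one group, `findall` drops the full match and keeps group 1 from the one hit.

['99999o']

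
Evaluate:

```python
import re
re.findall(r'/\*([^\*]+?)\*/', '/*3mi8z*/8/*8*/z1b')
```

['3mi8z', '8']

Walking the string: at [0:9] match '/*3mi8z*/', group 1 = '3mi8z'; at [10:15] match '/*8*/', group 1 = '8'.
Because there's exactly one group, `findall` drops the full match and keeps group 1 from each hit.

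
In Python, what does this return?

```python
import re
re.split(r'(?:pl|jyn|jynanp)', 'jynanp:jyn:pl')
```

['', 'anp:', ':', '']

Branches in `(...|...)` are attempted left-to-right; the first branch that allows the whole pattern to succeed is taken.
Matches to split on: at [0:3] → 'jyn'; at [7:10] → 'jyn'; at [11:13] → 'pl'.
`split` removes every match and returns the 4 fragments in between.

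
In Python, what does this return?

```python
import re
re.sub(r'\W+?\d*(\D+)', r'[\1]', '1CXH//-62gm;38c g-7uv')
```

'1CXH[/-]62gm[c g-]7uv'

Lazy quantifiers expand one character at a time until the remainder of the pattern can match.
The replacement refers to a captured group, so each match is rewritten using its own captured text.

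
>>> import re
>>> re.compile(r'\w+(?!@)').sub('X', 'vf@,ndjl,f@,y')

'Xf@,X,f@,X'

A negative assertion filters positions out without eating any characters.
Matches: at [0:1] → 'v'; at [4:8] → 'ndjl'; at [12:13] → 'y'.
`sub` substitutes 'X' at each match site.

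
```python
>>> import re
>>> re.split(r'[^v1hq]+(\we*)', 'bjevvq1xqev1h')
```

The group in the pattern means `split` returns the separators' captures alongside the pieces.

['', 'v', 'vq1', 'qe', 'v1h']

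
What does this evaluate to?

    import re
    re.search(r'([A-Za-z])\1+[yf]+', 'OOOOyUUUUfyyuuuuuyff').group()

'OOOOy'

After group 1 captures some text, `\1` only succeeds where that same text appears again.
The match spans [0:5] → 'OOOOy'.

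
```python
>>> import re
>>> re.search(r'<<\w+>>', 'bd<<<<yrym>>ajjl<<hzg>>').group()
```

'<<yrym>>'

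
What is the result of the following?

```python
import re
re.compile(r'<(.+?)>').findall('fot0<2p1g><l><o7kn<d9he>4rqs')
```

Because the quantifier is non-greedy, it stops expanding at the earliest point where the rest of the pattern can succeed.
Because there's exactly one group, `findall` drops the full match and keeps group 1 from each hit.

['2p1g', 'l', 'o7kn<d9he']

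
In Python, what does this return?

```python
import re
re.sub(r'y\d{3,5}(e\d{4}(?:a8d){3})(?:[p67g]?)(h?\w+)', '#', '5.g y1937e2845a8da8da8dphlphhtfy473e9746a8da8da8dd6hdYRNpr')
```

'5.g #'

The pattern matches a literal 'y', then 3 to 5 of a digit; then a literal 'e', then exactly 4 of a digit, then the literal 'a8d' repeated 3 times (captured); then optionally one of [p67g] (non-capturing group); then optionally a literal 'h', then one or more of a word character (captured).
Matches: at [4:58] → 'y1937e2845a8da8da8dphlphhtfy473e9746a8da8da8dd6hdYRNpr'.
Each match is replaced by '#'.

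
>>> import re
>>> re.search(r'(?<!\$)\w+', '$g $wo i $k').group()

'o'

The negative lookaround is zero-width — it rules out positions where the adjacent text would match, without consuming anything.
Unlike `match`, `search` isn't anchored — it looks for the pattern anywhere in the string.
The match spans [5:6] → 'o'.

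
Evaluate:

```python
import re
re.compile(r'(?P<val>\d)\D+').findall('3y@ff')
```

Pattern: a digit (captured as 'val'); then one or more of a non-digit.
Scanning left to right: at [0:5] match '3y@ff', group 1 = '3'.
One capturing group, so `findall` returns just the captured substring from the one match — 1 in all.

['3']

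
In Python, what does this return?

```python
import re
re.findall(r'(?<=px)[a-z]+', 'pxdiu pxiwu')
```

['diu', 'iwu']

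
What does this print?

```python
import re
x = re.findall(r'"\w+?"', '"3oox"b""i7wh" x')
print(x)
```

['"3oox"', '"i7wh"']

Scanning left to right: at [0:6] → '"3oox"'; at [8:14] → '"i7wh"'.
No capturing groups, so `findall` returns the 2 full match strings.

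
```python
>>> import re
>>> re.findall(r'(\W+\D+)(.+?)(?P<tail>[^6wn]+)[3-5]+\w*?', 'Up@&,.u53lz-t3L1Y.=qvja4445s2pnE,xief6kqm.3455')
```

[('@&,.u', '5', '3lz-t3L1Y.=qvja444'), (',xief', '6', 'kqm.345')]

Because the quantifier is non-greedy, it stops expanding at the earliest point where the rest of the pattern can succeed.
`findall` packs the 3 group values into a tuple for every match.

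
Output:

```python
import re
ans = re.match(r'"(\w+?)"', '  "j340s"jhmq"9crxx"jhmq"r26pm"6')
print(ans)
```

None

`re.match` won't scan ahead — the pattern has to work from the very first character.
Here position 0 doesn't satisfy it, so the call returns None.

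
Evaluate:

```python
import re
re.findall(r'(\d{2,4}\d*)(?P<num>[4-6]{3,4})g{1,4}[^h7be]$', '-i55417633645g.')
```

The pattern matches 2 to 4 of a digit, then zero or more of a digit (captured); then 3 to 4 of a character in [4-6] (captured as 'num'); then 1 to 4 of the literal 'g', then any character except [h7be]; then anchored at the end.
Scanning left to right: at [2:15] match '55417633645g.', groups = ('55417633', '645').
2 groups means the one result is a tuple of 2 captured strings — 1 here.

[('55417633', '645')]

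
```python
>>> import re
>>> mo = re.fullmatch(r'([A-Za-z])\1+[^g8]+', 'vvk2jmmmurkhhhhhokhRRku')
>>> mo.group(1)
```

A backreference is literal: `\1` must see the identical characters the first group matched.
`fullmatch` succeeds only if the pattern covers the string from start to end.
The match spans [0:23] → 'vvk2jmmmurkhhhhhokhRRku'.
Captured: group 1 = 'v'.

'v'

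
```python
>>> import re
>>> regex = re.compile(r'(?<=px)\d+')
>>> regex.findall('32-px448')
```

Lookahead/lookbehind check context without consuming it, so the matched span excludes the asserted characters.
Scanning left to right: at [5:8] → '448'.
With no groups in the pattern, `findall` gives back each whole match — 1 here.

['448']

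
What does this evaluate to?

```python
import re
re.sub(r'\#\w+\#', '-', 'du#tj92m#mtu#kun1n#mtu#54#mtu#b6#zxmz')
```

`sub` substitutes '-' at each match site.

'du-mtu-mtu-mtu-zxmz'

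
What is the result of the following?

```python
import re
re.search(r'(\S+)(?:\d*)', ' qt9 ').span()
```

(1, 4)

This matches one or more of a non-whitespace character (captured); then zero or more of a digit (non-capturing group).
`re.search` scans for the first position where the pattern succeeds.
The match spans [1:4] → 'qt9'.
Captured: group 1 = 'qt9'.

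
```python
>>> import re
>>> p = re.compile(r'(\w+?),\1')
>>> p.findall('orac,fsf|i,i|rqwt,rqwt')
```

['i', 'rqwt']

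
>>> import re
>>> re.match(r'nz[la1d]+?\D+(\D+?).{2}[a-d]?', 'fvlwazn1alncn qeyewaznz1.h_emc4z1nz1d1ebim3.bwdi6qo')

None

`match` is anchored at position 0; if the pattern doesn't fit there, it returns None.
Here the pattern fails at index 0, so the call returns None.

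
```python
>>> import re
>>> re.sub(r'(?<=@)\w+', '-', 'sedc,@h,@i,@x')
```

'sedc,@-,@-,@-'

Because the assertion is zero-width, the text it checks is not consumed and won't appear in the result.
Each match is replaced by '-'.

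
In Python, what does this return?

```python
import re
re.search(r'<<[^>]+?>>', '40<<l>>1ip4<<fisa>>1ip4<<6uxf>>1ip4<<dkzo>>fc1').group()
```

The match spans [2:7] → '<<l>>'.

'<<l>>'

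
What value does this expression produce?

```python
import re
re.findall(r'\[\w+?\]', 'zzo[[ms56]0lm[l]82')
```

['[ms56]', '[l]']

Matches: at [4:10] → '[ms56]'; at [13:16] → '[l]'.
Since nothing is captured, `findall` lists the 2 matched substrings directly.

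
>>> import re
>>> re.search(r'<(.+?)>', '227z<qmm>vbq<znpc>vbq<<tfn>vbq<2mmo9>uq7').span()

(4, 9)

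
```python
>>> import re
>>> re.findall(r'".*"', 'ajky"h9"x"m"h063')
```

['"h9"x"m"']

Scanning left to right: at [4:12] → '"h9"x"m"'.
With no groups in the pattern, `findall` gives back each whole match — 1 here.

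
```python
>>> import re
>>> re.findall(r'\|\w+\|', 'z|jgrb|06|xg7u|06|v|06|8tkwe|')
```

Walking the string: at [1:7] → '|jgrb|'; at [9:15] → '|xg7u|'; at [17:20] → '|v|'; at [22:29] → '|8tkwe|'.
No capturing groups, so `findall` returns the 4 full match strings.

['|jgrb|', '|xg7u|', '|v|', '|8tkwe|']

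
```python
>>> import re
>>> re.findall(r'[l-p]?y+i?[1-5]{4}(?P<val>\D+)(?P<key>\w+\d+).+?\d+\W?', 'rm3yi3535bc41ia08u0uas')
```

[('bc', '41ia08')]

Multiple groups make `findall` return tuples — one 2-tuple for the one match.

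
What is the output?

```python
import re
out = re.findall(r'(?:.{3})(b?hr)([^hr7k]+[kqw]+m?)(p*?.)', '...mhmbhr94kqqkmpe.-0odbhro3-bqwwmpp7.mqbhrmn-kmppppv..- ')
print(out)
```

A non-greedy quantifier consumes as few characters as it can — just enough that the remainder of the pattern still matches from where it stops; whatever follows it matches normally.
`findall` packs the 3 group values into a tuple for every match.

[('bhr', '94kqqkm', 'p'), ('bhr', 'o3-bqwwm', 'p'), ('bhr', 'mn-km', 'p')]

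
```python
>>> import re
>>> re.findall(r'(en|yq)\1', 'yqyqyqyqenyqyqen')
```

['yq', 'yq', 'yq']

A backreference is literal: `\1` must see the identical characters the first group matched.
Because there's exactly one group, `findall` drops the full match and keeps group 1 from each hit.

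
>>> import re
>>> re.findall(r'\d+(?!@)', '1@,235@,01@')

['23', '0']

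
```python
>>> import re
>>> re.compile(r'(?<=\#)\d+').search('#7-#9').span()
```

(1, 2)

The positive lookaround only admits positions where the adjacent text matches; those characters stay outside the span.
`re.search` scans for the first position where the pattern succeeds.
The match spans [1:2] → '7'.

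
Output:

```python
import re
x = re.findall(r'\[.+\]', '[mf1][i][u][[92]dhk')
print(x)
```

With no groups in the pattern, `findall` gives back each whole match — 1 here.

['[mf1][i][u][[92]']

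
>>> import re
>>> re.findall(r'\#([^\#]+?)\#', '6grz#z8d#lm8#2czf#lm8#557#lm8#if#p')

With a single group, `findall` returns only what that group captured — 4 items.

['z8d', '2czf', '557', 'if']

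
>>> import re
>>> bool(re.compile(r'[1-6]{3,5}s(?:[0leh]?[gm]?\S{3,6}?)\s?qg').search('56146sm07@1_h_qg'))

False

Pattern: 3 to 5 of a character in [1-6], then a literal 's'; then optionally one of [0leh], then optionally one of [gm], then 3 to 6 of a non-whitespace character (lazy) (non-capturing group); then optionally whitespace, then the literal 'qg'.
`search` walks the string left to right and returns the first match it finds.
Here the pattern never matches, so the call returns None, and `bool(None)` is False.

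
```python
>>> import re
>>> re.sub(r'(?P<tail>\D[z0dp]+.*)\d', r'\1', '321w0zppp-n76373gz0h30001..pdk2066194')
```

This matches a non-digit, then one or more of one of [z0dp], then zero or more of any character (captured as 'tail'); then a digit.
Matches: at [3:37] → 'w0zppp-n76373gz0h30001..pdk2066194'.
`\1` in the replacement pulls in group 1's text for each match.

'321w0zppp-n76373gz0h30001..pdk206619'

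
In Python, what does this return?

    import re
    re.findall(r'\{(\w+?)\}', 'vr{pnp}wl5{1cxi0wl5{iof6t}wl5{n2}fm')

Walking the string: at [2:7] match '{pnp}', group 1 = 'pnp'; at [19:26] match '{iof6t}', group 1 = 'iof6t'; at [29:33] match '{n2}', group 1 = 'n2'.
`findall` collects group 1 from each match (3 total).

['pnp', 'iof6t', 'n2']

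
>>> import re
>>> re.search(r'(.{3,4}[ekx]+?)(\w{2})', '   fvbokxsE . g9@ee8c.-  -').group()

'fvbokxs'

Pattern: 3 to 4 of any character, then one or more of one of [ekx] (lazy) (captured); then exactly 2 of a word character (captured).
`re.search` tries every starting position until one works.
The match spans [3:10] → 'fvbokxs'.
Captured: group 1 = 'fvbok', group 2 = 'xs'.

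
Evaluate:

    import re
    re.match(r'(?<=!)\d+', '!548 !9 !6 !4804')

None

`re.match` only tries the pattern at the start of the string.
Here position 0 doesn't satisfy it, so the call returns None.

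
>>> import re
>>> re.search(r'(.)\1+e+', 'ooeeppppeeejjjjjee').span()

(0, 4)

After group 1 captures some text, `\1` only succeeds where that same text appears again.
`re.search` scans for the first position where the pattern succeeds.
The match spans [0:4] → 'ooee'.
Captured: group 1 = 'o'.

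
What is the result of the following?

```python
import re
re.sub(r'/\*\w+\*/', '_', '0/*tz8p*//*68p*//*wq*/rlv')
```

'0___rlv'

`sub` substitutes '_' at each match site.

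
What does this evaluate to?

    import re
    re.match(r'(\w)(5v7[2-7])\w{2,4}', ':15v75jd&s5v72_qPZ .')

`re.match` only tries the pattern at the start of the string.
Here the pattern fails at index 0, so the call returns None.

None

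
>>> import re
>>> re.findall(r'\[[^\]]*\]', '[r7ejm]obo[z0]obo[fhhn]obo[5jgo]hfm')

['[r7ejm]', '[z0]', '[fhhn]', '[5jgo]']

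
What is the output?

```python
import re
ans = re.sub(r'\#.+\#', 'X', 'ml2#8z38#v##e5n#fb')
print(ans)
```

ml2Xfb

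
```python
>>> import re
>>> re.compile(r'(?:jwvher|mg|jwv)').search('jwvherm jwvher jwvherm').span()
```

Branches in `(...|...)` are attempted left-to-right; the first branch that allows the whole pattern to succeed is taken.
The match spans [0:6] → 'jwvher'.

(0, 6)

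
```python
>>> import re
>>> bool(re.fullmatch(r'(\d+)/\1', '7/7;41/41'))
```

False

`re.fullmatch` is like wrapping the pattern in `^…$` (in single-line mode).
Here there's no way to consume every character, so the call returns None, and `bool(None)` is False.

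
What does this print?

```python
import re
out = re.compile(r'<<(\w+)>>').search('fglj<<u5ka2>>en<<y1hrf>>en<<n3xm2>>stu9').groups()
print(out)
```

The match spans [4:13] → '<<u5ka2>>'.
Captured: group 1 = 'u5ka2'.

('u5ka2',)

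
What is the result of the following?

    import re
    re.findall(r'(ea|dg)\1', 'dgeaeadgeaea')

After group 1 captures some text, `\1` only succeeds where that same text appears again.
Walking the string: at [2:6] match 'eaea', group 1 = 'ea'; at [8:12] match 'eaea', group 1 = 'ea'.
`findall` collects group 1 from each match (2 total).

['ea', 'ea']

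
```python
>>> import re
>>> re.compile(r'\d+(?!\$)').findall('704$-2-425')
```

['70', '2', '425']

Because the assertion is negative and zero-width, positions next to the forbidden text are skipped.
Matches: at [0:2] → '70'; at [5:6] → '2'; at [7:10] → '425'.
No capturing groups, so `findall` returns the 3 full match strings.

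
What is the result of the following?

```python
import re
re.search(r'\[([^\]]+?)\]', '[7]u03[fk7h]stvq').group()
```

The match spans [0:3] → '[7]'.

'[7]'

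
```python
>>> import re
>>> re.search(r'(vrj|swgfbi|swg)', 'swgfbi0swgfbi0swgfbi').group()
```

'swgfbi'

The regex engine tests alternatives in the order written; an earlier branch that matches wins even if a later one would match more.
The match spans [0:6] → 'swgfbi'.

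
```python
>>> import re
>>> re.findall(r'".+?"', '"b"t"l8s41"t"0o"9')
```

Walking the string: at [0:3] → '"b"'; at [4:11] → '"l8s41"'; at [12:16] → '"0o"'.
No capturing groups, so `findall` returns the 3 full match strings.

['"b"', '"l8s41"', '"0o"']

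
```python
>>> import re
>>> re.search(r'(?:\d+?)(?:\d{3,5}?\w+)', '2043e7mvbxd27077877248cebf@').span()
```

The match spans [0:26] → '2043e7mvbxd27077877248cebf'.

(0, 26)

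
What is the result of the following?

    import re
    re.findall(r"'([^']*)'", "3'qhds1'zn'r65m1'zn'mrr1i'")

['qhds1', 'r65m1', 'mrr1i']

Matches: at [1:8] match "'qhds1'", group 1 = 'qhds1'; at [10:17] match "'r65m1'", group 1 = 'r65m1'; at [19:26] match "'mrr1i'", group 1 = 'mrr1i'.
With a single group, `findall` returns only what that group captured — 3 items.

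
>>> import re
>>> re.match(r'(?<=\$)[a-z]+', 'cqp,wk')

None

Lookahead/lookbehind check context without consuming it, so the matched span excludes the asserted characters.
`re.match` won't scan ahead — the pattern has to work from the very first character.
Here the pattern fails at index 0, so the call returns None.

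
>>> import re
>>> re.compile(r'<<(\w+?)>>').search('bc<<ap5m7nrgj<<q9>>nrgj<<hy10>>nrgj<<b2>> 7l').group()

'<<q9>>'

The match spans [13:19] → '<<q9>>'.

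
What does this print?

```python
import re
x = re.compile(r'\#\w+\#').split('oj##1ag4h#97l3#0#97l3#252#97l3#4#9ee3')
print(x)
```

['oj#', '97l3', '97l3', '97l3', '9ee3']

Matches to split on: at [3:10] → '#1ag4h#'; at [14:17] → '#0#'; at [21:26] → '#252#'; at [30:33] → '#4#'.
The string is cut at each match, leaving 5 pieces.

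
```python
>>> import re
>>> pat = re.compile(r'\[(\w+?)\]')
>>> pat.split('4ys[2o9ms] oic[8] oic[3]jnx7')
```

Matches to split on: at [3:10] → '[2o9ms]'; at [14:17] → '[8]'; at [21:24] → '[3]'.
The group in the pattern means `split` returns the separators' captures alongside the pieces.

['4ys', '2o9ms', ' oic', '8', ' oic', '3', 'jnx7']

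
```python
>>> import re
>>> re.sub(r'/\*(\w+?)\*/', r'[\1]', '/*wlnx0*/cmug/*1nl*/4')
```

Matches: at [0:9] → '/*wlnx0*/'; at [13:20] → '/*1nl*/'.
Each match is replaced using the text its own group 1 captured.

'[wlnx0]cmug[1nl]4'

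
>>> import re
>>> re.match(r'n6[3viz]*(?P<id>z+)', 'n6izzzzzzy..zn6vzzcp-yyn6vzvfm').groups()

('z',)

The pattern matches the literal 'n6', then zero or more of one of [3viz]; then one or more of a literal 'z' (captured as 'id').
`match` is anchored at position 0; if the pattern doesn't fit there, it returns None.
The match spans [0:9] → 'n6izzzzzz'.
Captured: group 1 = 'z'.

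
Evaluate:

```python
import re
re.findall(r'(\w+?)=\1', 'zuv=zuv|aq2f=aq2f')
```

['zuv', 'aq2f']

After group 1 captures some text, `\1` only succeeds where that same text appears again.
Scanning left to right: at [0:7] match 'zuv=zuv', group 1 = 'zuv'; at [8:17] match 'aq2f=aq2f', group 1 = 'aq2f'.
One capturing group, so `findall` returns just the captured substring from each match — 2 in all.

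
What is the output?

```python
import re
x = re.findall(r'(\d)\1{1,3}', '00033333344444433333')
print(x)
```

The backreference `\1` re-matches whatever the first group consumed, character for character.
Scanning left to right: at [0:3] match '000', group 1 = '0'; at [3:7] match '3333', group 1 = '3'; at [7:9] match '33', group 1 = '3'; at [9:13] match '4444', group 1 = '4'; at [13:15] match '44', group 1 = '4'; ….
`findall` collects group 1 from each match (6 total).

['0', '3', '3', '4', '4', '3']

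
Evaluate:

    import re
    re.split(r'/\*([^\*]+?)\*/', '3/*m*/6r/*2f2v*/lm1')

['3', 'm', '6r', '2f2v', 'lm1']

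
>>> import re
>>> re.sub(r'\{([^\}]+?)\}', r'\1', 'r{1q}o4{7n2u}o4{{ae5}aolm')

Matches: at [1:5] → '{1q}'; at [7:13] → '{7n2u}'; at [15:21] → '{{ae5}'.
Each match is replaced using the text its own group 1 captured.

'r1qo47n2uo4{ae5aolm'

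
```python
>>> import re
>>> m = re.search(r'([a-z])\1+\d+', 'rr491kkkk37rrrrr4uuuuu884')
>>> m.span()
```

(0, 5)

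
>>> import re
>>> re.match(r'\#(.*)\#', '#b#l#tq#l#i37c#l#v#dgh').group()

'#b#l#tq#l#i37c#l#v#'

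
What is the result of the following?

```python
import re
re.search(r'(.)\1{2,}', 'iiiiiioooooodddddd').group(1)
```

`\1` is not a pattern — it's the concrete string captured by group 1, re-applied verbatim.
`search` walks the string left to right and returns the first match it finds.
The match spans [0:6] → 'iiiiii'.
Captured: group 1 = 'i'.

'i'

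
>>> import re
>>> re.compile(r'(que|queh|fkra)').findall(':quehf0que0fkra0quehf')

`|` is ordered: at each position the engine commits to the first alternative that works.
Matches: at [1:4] match 'que', group 1 = 'que'; at [7:10] match 'que', group 1 = 'que'; at [11:15] match 'fkra', group 1 = 'fkra'; at [16:19] match 'que', group 1 = 'que'.
One capturing group, so `findall` returns just the captured substring from each match — 4 in all.

['que', 'que', 'fkra', 'que']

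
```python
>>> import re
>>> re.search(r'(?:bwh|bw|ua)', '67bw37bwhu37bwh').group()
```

'bw'

The match spans [2:4] → 'bw'.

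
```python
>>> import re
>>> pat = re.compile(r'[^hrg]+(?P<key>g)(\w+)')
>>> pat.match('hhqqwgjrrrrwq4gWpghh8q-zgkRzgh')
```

`re.match` only tries the pattern at the start of the string.
Here the pattern fails at index 0, so the call returns None.

None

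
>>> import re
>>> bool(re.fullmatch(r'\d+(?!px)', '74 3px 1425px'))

False

A negative assertion filters positions out without eating any characters.
`re.fullmatch` is like wrapping the pattern in `^…$` (in single-line mode).
Here the pattern can't cover the whole string, so the call returns None, and `bool(None)` is False.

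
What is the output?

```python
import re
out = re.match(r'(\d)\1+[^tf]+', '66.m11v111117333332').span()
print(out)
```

(0, 19)

`\1` has to match the exact text group 1 already captured.
`re.match` won't scan ahead — the pattern has to work from the very first character.
The match spans [0:19] → '66.m11v111117333332'.
Captured: group 1 = '6'.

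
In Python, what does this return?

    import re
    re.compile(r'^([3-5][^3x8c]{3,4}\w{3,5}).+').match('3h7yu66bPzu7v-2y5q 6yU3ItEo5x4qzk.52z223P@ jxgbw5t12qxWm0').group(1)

'3h7yu66bPz'

The match spans [0:57] → '3h7yu66bPzu7v-2y5q 6yU3ItEo5x4qzk.52z223P@ jxgbw5t12qxWm0'.
Captured: group 1 = '3h7yu66bPz'.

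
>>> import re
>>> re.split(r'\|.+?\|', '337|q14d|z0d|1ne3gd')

['337', 'z0d|1ne3gd']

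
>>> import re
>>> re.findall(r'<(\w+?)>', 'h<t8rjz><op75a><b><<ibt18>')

['t8rjz', 'op75a', 'b', 'ibt18']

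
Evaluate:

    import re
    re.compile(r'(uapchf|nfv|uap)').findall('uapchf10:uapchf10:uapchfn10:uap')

Alternation isn't longest-match — the leftmost alternative that fits at this position is chosen.
`findall` collects group 1 from each match (4 total).

['uapchf', 'uapchf', 'uapchf', 'uap']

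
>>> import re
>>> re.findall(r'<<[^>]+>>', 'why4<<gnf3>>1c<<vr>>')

['<<gnf3>>', '<<vr>>']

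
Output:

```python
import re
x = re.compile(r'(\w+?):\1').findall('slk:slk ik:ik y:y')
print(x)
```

['slk', 'ik', 'y']

After group 1 captures some text, `\1` only succeeds where that same text appears again.
Because there's exactly one group, `findall` drops the full match and keeps group 1 from each hit.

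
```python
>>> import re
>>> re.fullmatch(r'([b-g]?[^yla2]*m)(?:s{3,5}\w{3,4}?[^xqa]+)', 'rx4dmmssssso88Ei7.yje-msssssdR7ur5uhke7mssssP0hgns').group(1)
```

This matches optionally a character in [b-g], then zero or more of any character except [yla2], then the literal 'm' (captured); then 3 to 5 of a literal 's', then 3 to 4 of a word character (lazy), then one or more of any character except [xqa] (non-capturing group).
`fullmatch` succeeds only if the pattern covers the string from start to end.
The match spans [0:50] → 'rx4dmmssssso88Ei7.yje-msssssdR7ur5uhke7mssssP0hgns'.
Captured: group 1 = 'rx4dmm'.

'rx4dmm'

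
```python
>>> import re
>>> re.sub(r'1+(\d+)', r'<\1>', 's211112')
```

's2<2>'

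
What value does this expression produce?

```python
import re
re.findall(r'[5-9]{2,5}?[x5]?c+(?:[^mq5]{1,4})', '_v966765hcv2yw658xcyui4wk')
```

['658xcyui4']

`findall` yields the raw match text (1 of them) because the pattern has no groups.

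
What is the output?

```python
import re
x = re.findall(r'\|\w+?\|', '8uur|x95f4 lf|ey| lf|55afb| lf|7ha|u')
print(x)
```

['|ey|', '|55afb|', '|7ha|']

Since nothing is captured, `findall` lists the 3 matched substrings directly.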